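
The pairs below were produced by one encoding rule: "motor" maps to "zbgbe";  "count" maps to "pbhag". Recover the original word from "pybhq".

cloud

Compare letters: m→z is +13, o→b is +13, t→g is +13 — a constant shift. This is a Caesar cipher with shift 13.
Reversing it on pybhq: p−13=c, y−13=l, b−13=o, h−13=u, q−13=d.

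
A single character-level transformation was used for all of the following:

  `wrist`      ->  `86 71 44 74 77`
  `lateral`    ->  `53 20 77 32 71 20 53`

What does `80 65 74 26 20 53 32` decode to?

upscale

w(#23)→86 and r(#18)→71: differences scale by 3, so n = 3·pos + 17. Each letter becomes 3×(its alphabet position, a=1..z=26) + 17.
Decoding 80 65 74 26 20 53 32: 80→(80−17)÷3=21=u, 65→(65−17)÷3=16=p, 74→(74−17)÷3=19=s, 26→(26−17)÷3=3=c, 20→(20−17)÷3=1=a, 53→(53−17)÷3=12=l, 32→(32−17)÷3=5=e.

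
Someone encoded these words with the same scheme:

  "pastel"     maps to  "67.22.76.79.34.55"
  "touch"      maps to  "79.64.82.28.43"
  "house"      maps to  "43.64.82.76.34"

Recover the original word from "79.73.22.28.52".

track

p(#16)→67 and a(#1)→22: differences scale by 3, so n = 3·pos + 19. The formula is n = 3×(alphabet index, a=1) + 19.
Undoing it on 79.73.22.28.52: 79→(79−19)÷3=20=t, 73→(73−19)÷3=18=r, 22→(22−19)÷3=1=a, 28→(28−19)÷3=3=c, 52→(52−19)÷3=11=k.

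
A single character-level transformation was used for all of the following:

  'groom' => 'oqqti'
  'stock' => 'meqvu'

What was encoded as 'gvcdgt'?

The output letters match the input read backwards, each shifted +2: groom reversed is moorg. Read the word backwards and shift each letter +2.
Undoing it on gvcdgt: shift back: g−2=e, v−2=t, c−2=a, d−2=b, g−2=e, t−2=r → etaber; then reverse → rebate.

rebate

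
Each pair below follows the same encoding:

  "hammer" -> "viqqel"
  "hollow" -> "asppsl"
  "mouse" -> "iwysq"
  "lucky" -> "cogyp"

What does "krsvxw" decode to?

The output letters match the input read backwards, each shifted +4: hammer reversed is remmah. Two steps: reverse the string, then apply a Caesar shift of +4.
Decoding krsvxw: shift back: k−4=g, r−4=n, s−4=o, v−4=r, x−4=t, w−4=s → gnorts; then reverse → strong.

strong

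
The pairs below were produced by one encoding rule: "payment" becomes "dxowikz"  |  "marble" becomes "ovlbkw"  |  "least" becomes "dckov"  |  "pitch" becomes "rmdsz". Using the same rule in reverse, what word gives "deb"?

The output letters match the input read backwards, each shifted +10: payment reversed is tnemyap. The word is reversed, then every letter is shifted forward by 10.
Reversing it on deb: shift back: d−10=t, e−10=u, b−10=r → tur; then reverse → rut.

rut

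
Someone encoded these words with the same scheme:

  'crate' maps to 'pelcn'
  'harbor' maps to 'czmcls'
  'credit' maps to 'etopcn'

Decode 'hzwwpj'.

The output letters match the input read backwards, each shifted +11: crate reversed is etarc. Two steps: reverse the string, then apply a Caesar shift of +11.
Decoding hzwwpj: shift back: h−11=w, z−11=o, w−11=l, w−11=l, p−11=e, j−11=y → wolley; then reverse → yellow.

yellow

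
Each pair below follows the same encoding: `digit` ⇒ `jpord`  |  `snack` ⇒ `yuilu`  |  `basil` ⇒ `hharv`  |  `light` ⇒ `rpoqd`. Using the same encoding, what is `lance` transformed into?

rhvlo

In digit: d→j is +6, i→p is +7, g→o is +8, i→r is +9 — the shift increases by 1 each position. Letter i (0-indexed) is shifted by i+6, so successive shifts are 6, 7, 8, ….
For lance: l+6=r, a+7=h, n+8=v, c+9=l, e+10=o.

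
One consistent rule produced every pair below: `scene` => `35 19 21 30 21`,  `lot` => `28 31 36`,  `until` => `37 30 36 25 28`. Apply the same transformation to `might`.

29 25 23 24 36

s is letter #19 and maps to 35: an offset of 16. The number is (letter's place in the alphabet, a=1) + 16.
For might: m=13→29, i=9→25, g=7→23, h=8→24, t=20→36.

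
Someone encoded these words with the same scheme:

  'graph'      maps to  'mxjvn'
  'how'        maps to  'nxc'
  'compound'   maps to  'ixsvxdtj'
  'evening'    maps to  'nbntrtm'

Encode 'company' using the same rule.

The shift depends on letter class: consonant g→m is +6, but vowel a→j is +9. Vowels shift forward by 9 and consonants shift forward by 6.
On company: c(cons)+6=i, o(vowel)+9=x, m(cons)+6=s, p(cons)+6=v, a(vowel)+9=j, n(cons)+6=t, y(cons)+6=e.

ixsvjte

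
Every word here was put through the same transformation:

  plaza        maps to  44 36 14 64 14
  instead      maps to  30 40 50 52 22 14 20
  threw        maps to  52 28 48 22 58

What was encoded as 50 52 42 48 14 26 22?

With a=1..z=26, the number is 2·pos + 12.
Decoding 50 52 42 48 14 26 22: 50→(50−12)÷2=19=s, 52→(52−12)÷2=20=t, 42→(42−12)÷2=15=o, 48→(48−12)÷2=18=r, 14→(14−12)÷2=1=a, 26→(26−12)÷2=7=g, 22→(22−12)÷2=5=e.

storage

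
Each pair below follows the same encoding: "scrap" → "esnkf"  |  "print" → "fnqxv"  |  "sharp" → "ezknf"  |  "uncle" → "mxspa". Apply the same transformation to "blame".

bpkga

Treating letters as 0–25, the rule is x ↦ 17x + 10 (mod 26).
For blame: b(1)→17·1+10≡1=b; l(11)→17·11+10≡15=p; a(0)→17·0+10≡10=k; m(12)→17·12+10≡6=g; e(4)→17·4+10≡0=a (all mod 26).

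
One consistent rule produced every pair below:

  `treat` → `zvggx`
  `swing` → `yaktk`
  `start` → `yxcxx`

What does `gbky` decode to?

Shifts by position in treat: pos 0: t→z (+6), pos 1: r→v (+4), pos 2: e→g (+2), pos 3: a→g (+6), pos 4: t→x (+4) — repeating every 3. The shifts repeat in a cycle of length 3: positions 0,1,… shift by +6, +4, +2, then the pattern repeats.
Decoding gbky: g−6=a, b−4=x, k−2=i, y−6=s.

axis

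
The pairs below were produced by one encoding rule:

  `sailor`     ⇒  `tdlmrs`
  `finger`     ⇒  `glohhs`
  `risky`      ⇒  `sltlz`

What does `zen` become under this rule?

The shift depends on letter class: consonant s→t is +1, but vowel a→d is +3. The rule splits by letter class: vowels +3, consonants +1.
Applying it to zen: z(cons)+1=a, e(vowel)+3=h, n(cons)+1=o.

aho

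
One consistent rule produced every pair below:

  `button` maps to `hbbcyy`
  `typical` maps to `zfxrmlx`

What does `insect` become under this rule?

ouanme

The shift increases by 1 at each position, starting from +6: 6, 7, 8, ….
For insect: i+6=o, n+7=u, s+8=a, e+9=n, c+10=m, t+11=e.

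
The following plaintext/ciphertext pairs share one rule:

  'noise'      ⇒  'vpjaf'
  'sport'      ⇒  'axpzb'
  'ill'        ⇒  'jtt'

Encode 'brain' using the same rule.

Two shifts are in play — +1 for a/e/i/o/u, +8 for every other letter.
Applying it to brain: b(cons)+8=j, r(cons)+8=z, a(vowel)+1=b, i(vowel)+1=j, n(cons)+8=v.

jzbjv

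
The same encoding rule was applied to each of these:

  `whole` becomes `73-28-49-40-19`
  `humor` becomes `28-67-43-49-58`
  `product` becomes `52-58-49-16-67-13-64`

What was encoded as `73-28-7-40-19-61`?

whales

w(#23)→73 and h(#8)→28: differences scale by 3, so n = 3·pos + 4. Each letter becomes 3×(its alphabet position, a=1..z=26) + 4.
Reversing it on 73-28-7-40-19-61: 73→(73−4)÷3=23=w, 28→(28−4)÷3=8=h, 7→(7−4)÷3=1=a, 40→(40−4)÷3=12=l, 19→(19−4)÷3=5=e, 61→(61−4)÷3=19=s.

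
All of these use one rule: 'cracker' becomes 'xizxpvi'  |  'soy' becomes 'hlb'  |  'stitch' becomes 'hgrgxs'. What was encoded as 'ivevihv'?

Each pair mirrors across the alphabet (c↔x, r↔i, a↔z): positions sum to 25. Letters are reflected about the middle of the alphabet (position → 25−position): Atbash.
Decoding ivevihv: i↔r, v↔e, e↔v, v↔e, i↔r, h↔s, v↔e.

reverse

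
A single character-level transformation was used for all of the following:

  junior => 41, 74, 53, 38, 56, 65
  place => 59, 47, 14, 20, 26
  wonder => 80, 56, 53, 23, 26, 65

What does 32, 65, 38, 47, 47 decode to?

Each letter becomes 3×(its alphabet position, a=1..z=26) + 11.
Decoding 32, 65, 38, 47, 47: 32→(32−11)÷3=7=g, 65→(65−11)÷3=18=r, 38→(38−11)÷3=9=i, 47→(47−11)÷3=12=l, 47→(47−11)÷3=12=l.

grill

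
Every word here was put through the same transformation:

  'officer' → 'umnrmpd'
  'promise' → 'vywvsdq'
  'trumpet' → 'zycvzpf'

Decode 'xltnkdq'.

In officer: o→u is +6, f→m is +7, f→n is +8, i→r is +9 — the shift increases by 1 each position. Letter i (0-indexed) is shifted by i+6, so successive shifts are 6, 7, 8, ….
Decoding xltnkdq: x−6=r, l−7=e, t−8=l, n−9=e, k−10=a, d−11=s, q−12=e.

release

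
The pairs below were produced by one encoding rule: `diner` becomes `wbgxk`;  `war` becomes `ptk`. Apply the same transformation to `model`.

fhwxe

Compare letters: d→w is +19, i→b is +19, n→g is +19 — a constant shift. Each letter is shifted forward by 19 in the alphabet (a Caesar shift of +19).
Applying it to model: m+19=f, o+19=h, d+19=w, e+19=x, l+19=e.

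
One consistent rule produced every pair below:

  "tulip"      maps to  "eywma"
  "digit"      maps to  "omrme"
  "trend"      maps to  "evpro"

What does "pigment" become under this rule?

Shifts by position in tulip: pos 0: t→e (+11), pos 1: u→y (+4), pos 2: l→w (+11), pos 3: i→m (+4) — repeating every 2. The shifts repeat in a cycle of length 2: positions 0,1,… shift by +11, +4, then the pattern repeats.
Applying it to pigment: p+11=a, i+4=m, g+11=r, m+4=q, e+11=p, n+4=r, t+11=e.

amrqpre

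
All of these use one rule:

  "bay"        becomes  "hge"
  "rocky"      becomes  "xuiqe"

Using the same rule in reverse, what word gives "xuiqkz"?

Compare letters: b→h is +6, a→g is +6, y→e is +6 — a constant shift. It's a constant shift of +6 (ROT6).
Decoding xuiqkz: x−6=r, u−6=o, i−6=c, q−6=k, k−6=e, z−6=t.

rocket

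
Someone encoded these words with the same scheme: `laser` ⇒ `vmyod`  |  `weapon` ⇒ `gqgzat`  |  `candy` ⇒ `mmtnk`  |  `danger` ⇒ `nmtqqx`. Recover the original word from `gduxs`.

wrong

Shifts by position in laser: pos 0: l→v (+10), pos 1: a→m (+12), pos 2: s→y (+6), pos 3: e→o (+10), pos 4: r→d (+12) — repeating every 3. The shifts repeat in a cycle of length 3: positions 0,1,… shift by +10, +12, +6, then the pattern repeats.
Decoding gduxs: g−10=w, d−12=r, u−6=o, x−10=n, s−12=g.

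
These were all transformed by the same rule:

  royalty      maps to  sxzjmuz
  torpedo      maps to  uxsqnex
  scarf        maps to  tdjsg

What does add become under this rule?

The shift depends on letter class: consonant r→s is +1, but vowel o→x is +9. Two shifts are in play — +9 for a/e/i/o/u, +1 for every other letter.
Applying it to add: a(vowel)+9=j, d(cons)+1=e, d(cons)+1=e.

jee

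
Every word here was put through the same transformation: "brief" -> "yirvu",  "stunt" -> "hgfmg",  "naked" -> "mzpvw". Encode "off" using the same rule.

luu

Each letter is replaced by its mirror in the alphabet: a↔z, b↔y, c↔x, and so on (the Atbash cipher).
Applying it to off: o↔l, f↔u, f↔u.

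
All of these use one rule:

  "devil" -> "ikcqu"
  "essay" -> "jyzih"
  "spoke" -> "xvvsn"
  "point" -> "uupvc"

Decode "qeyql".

In devil: d→i is +5, e→k is +6, v→c is +7, i→q is +8 — the shift increases by 1 each position. Letter i (0-indexed) is shifted by i+5, so successive shifts are 5, 6, 7, ….
Decoding qeyql: q−5=l, e−6=y, y−7=r, q−8=i, l−9=c.

lyric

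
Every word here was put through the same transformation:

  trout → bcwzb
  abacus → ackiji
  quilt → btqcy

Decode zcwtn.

Two steps: reverse the string, then apply a Caesar shift of +8.
Reversing it on zcwtn: shift back: z−8=r, c−8=u, w−8=o, t−8=l, n−8=f → ruolf; then reverse → flour.

flour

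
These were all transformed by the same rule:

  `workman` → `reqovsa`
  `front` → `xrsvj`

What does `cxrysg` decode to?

The output letters match the input read backwards, each shifted +4: workman reversed is namkrow. Two steps: reverse the string, then apply a Caesar shift of +4.
Decoding cxrysg: shift back: c−4=y, x−4=t, r−4=n, y−4=u, s−4=o, g−4=c → ytnuoc; then reverse → county.

county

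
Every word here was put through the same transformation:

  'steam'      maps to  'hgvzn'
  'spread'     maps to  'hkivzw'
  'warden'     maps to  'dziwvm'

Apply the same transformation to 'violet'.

erlovg

Each letter is replaced by its mirror in the alphabet: a↔z, b↔y, c↔x, and so on (the Atbash cipher).
For violet: v↔e, i↔r, o↔l, l↔o, e↔v, t↔g.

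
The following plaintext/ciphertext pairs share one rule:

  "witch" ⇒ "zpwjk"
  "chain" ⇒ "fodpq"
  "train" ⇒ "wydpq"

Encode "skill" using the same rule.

vrlso

Shifts by position in witch: pos 0: w→z (+3), pos 1: i→p (+7), pos 2: t→w (+3), pos 3: c→j (+7) — repeating every 2. The shifts repeat in a cycle of length 2: positions 0,1,… shift by +3, +7, then the pattern repeats.
On skill: s+3=v, k+7=r, i+3=l, l+7=s, l+3=o.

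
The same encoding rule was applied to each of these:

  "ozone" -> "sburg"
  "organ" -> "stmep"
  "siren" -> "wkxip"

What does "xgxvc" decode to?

terra

Shifts by position in ozone: pos 0: o→s (+4), pos 1: z→b (+2), pos 2: o→u (+6), pos 3: n→r (+4), pos 4: e→g (+2) — repeating every 3. It's a Vigenère-style cipher with numeric key [4,2,6]: position i shifts by key[i mod 3].
Reversing it on xgxvc: x−4=t, g−2=e, x−6=r, v−4=r, c−2=a.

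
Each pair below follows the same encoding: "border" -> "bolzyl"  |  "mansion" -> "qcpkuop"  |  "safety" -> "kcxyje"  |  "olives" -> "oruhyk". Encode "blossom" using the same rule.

Treating letters as 0–25, the rule is x ↦ 25x + 2 (mod 26).
Applying it to blossom: b(1)→25·1+2≡1=b; l(11)→25·11+2≡17=r; o(14)→25·14+2≡14=o; s(18)→25·18+2≡10=k; s(18)→25·18+2≡10=k; o(14)→25·14+2≡14=o; m(12)→25·12+2≡16=q (all mod 26).

brokkoq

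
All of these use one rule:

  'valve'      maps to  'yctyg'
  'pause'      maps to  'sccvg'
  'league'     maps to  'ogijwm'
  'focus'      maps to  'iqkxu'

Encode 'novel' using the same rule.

qqdhn

Shifts by position in valve: pos 0: v→y (+3), pos 1: a→c (+2), pos 2: l→t (+8), pos 3: v→y (+3), pos 4: e→g (+2) — repeating every 3. It's a Vigenère-style cipher with numeric key [3,2,8]: position i shifts by key[i mod 3].
On novel: n+3=q, o+2=q, v+8=d, e+3=h, l+2=n.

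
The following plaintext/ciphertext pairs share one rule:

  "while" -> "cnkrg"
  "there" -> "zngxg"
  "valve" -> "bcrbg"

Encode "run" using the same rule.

xwt

The shift depends on letter class: consonant w→c is +6, but vowel i→k is +2. Vowels shift forward by 2 and consonants shift forward by 6.
For run: r(cons)+6=x, u(vowel)+2=w, n(cons)+6=t.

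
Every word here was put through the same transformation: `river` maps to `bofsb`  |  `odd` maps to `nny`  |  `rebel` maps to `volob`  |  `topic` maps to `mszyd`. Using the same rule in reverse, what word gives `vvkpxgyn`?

Read the word backwards and shift each letter +10.
Reversing it on vvkpxgyn: shift back: v−10=l, v−10=l, k−10=a, p−10=f, x−10=n, g−10=w, y−10=o, n−10=d → llafnwod; then reverse → downfall.

downfall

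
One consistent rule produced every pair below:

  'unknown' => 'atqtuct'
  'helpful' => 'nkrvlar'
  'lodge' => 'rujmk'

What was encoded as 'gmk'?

age

Each letter is shifted forward by 6 in the alphabet (a Caesar shift of +6).
Undoing it on gmk: g−6=a, m−6=g, k−6=e.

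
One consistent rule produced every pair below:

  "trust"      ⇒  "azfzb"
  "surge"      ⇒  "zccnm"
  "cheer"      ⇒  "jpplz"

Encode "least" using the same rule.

smlzb

Shifts by position in trust: pos 0: t→a (+7), pos 1: r→z (+8), pos 2: u→f (+11), pos 3: s→z (+7), pos 4: t→b (+8) — repeating every 3. The shifts repeat in a cycle of length 3: positions 0,1,… shift by +7, +8, +11, then the pattern repeats.
Applying it to least: l+7=s, e+8=m, a+11=l, s+7=z, t+8=b.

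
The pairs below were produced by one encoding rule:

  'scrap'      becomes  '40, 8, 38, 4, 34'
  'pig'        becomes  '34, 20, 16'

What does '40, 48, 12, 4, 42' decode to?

The formula is n = 2×(alphabet index, a=1) + 2.
Undoing it on 40, 48, 12, 4, 42: 40→(40−2)÷2=19=s, 48→(48−2)÷2=23=w, 12→(12−2)÷2=5=e, 4→(4−2)÷2=1=a, 42→(42−2)÷2=20=t.

sweat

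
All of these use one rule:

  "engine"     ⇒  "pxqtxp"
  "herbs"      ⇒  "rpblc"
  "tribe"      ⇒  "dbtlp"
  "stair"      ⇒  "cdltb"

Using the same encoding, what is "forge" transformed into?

Vowels shift forward by 11 and consonants shift forward by 10.
On forge: f(cons)+10=p, o(vowel)+11=z, r(cons)+10=b, g(cons)+10=q, e(vowel)+11=p.

pzbqp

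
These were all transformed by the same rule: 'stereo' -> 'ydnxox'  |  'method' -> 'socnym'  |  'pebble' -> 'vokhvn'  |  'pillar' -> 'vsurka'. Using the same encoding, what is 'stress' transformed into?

A repeating key of period 3 is used — shifts +6, +10, +9 over and over.
Applying it to stress: s+6=y, t+10=d, r+9=a, e+6=k, s+10=c, s+9=b.

ydakcb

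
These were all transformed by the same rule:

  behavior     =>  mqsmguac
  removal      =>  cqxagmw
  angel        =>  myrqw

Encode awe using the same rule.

mhq

The shift depends on letter class: consonant b→m is +11, but vowel e→q is +12. The rule splits by letter class: vowels +12, consonants +11.
For awe: a(vowel)+12=m, w(cons)+11=h, e(vowel)+12=q.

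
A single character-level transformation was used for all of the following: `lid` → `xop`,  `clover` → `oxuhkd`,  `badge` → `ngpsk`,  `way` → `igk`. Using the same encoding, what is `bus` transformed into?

nae

The shift depends on letter class: consonant l→x is +12, but vowel i→o is +6. Two shifts are in play — +6 for a/e/i/o/u, +12 for every other letter.
Applying it to bus: b(cons)+12=n, u(vowel)+6=a, s(cons)+12=e.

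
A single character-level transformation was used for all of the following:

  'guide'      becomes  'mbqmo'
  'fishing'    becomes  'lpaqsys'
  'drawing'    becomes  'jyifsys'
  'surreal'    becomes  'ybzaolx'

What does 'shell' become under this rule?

yomuv

The shift increases by 1 at each position, starting from +6: 6, 7, 8, ….
For shell: s+6=y, h+7=o, e+8=m, l+9=u, l+10=v.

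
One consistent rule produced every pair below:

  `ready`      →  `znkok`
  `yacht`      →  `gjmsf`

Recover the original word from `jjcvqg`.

In ready: r→z is +8, e→n is +9, a→k is +10, d→o is +11 — the shift increases by 1 each position. Each letter shifts forward by (position + 8), i.e. 8, 9, 10, … — the shift grows by one for each successive letter.
Reversing it on jjcvqg: j−8=b, j−9=a, c−10=s, v−11=k, q−12=e, g−13=t.

basket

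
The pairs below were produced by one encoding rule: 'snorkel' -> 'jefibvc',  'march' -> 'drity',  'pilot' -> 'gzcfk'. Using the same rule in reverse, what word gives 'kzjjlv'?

tissue

This is a Caesar cipher with shift 17.
Undoing it on kzjjlv: k−17=t, z−17=i, j−17=s, j−17=s, l−17=u, v−17=e.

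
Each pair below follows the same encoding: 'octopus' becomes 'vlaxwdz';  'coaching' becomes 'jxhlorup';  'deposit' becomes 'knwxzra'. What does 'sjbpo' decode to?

laugh

Shifts by position in octopus: pos 0: o→v (+7), pos 1: c→l (+9), pos 2: t→a (+7), pos 3: o→x (+9) — repeating every 2. It's a Vigenère-style cipher with numeric key [7,9]: position i shifts by key[i mod 2].
Reversing it on sjbpo: s−7=l, j−9=a, b−7=u, p−9=g, o−7=h.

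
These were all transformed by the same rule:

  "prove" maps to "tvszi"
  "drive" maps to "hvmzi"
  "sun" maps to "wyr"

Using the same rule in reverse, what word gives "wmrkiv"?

Compare letters: p→t is +4, r→v is +4, o→s is +4 — a constant shift. Each letter is shifted forward by 4 in the alphabet (a Caesar shift of +4).
Reversing it on wmrkiv: w−4=s, m−4=i, r−4=n, k−4=g, i−4=e, v−4=r.

singer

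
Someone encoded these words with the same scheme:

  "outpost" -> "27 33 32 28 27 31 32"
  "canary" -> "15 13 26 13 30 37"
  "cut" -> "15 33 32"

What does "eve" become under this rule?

17 34 17

o is letter #15 and maps to 27: an offset of 12. Letters become their 1-based position plus 12 (so a→13, b→14, …).
Applying it to eve: e=5→17, v=22→34, e=5→17.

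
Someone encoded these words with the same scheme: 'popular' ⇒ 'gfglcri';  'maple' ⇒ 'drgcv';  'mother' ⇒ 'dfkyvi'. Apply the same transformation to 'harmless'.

yridcvjj

Compare letters: p→g is +17, o→f is +17, p→g is +17 — a constant shift. Every letter moves 17 places later in the alphabet, wrapping around z→a.
Applying it to harmless: h+17=y, a+17=r, r+17=i, m+17=d, l+17=c, e+17=v, s+17=j, s+17=j.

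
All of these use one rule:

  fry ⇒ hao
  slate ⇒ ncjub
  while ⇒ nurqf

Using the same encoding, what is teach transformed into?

The output letters match the input read backwards, each shifted +9: fry reversed is yrf. Two steps: reverse the string, then apply a Caesar shift of +9.
For teach: reverse → hcaet; then shift: h+9=q, c+9=l, a+9=j, e+9=n, t+9=c.

qljnc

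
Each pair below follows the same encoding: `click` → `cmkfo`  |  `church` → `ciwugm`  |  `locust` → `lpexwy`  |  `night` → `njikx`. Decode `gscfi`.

In click: c→c is +0, l→m is +1, i→k is +2, c→f is +3 — the shift increases by 1 each position. The shift increases by 1 at each position, starting from +0: 0, 1, 2, ….
Decoding gscfi: g−0=g, s−1=r, c−2=a, f−3=c, i−4=e.

grace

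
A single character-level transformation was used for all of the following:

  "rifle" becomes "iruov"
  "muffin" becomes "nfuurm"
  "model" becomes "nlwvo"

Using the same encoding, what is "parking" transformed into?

kziprmt

Each pair mirrors across the alphabet (r↔i, i↔r, f↔u): positions sum to 25. Letters are reflected about the middle of the alphabet (position → 25−position): Atbash.
For parking: p↔k, a↔z, r↔i, k↔p, i↔r, n↔m, g↔t.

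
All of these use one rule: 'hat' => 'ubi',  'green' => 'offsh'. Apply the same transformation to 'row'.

xps

The output letters match the input read backwards, each shifted +1: hat reversed is tah. Two steps: reverse the string, then apply a Caesar shift of +1.
On row: reverse → wor; then shift: w+1=x, o+1=p, r+1=s.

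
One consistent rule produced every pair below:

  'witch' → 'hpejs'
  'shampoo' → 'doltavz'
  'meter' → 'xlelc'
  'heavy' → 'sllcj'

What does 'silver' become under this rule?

Shifts by position in witch: pos 0: w→h (+11), pos 1: i→p (+7), pos 2: t→e (+11), pos 3: c→j (+7) — repeating every 2. It's a Vigenère-style cipher with numeric key [11,7]: position i shifts by key[i mod 2].
Applying it to silver: s+11=d, i+7=p, l+11=w, v+7=c, e+11=p, r+7=y.

dpwcpy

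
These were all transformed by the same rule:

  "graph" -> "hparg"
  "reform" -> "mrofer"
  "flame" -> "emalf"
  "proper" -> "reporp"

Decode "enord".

The output letters match the input read backwards: graph reversed is hparg. It's just the letters in reverse order.
Reversing it on enord: then reverse → drone.

drone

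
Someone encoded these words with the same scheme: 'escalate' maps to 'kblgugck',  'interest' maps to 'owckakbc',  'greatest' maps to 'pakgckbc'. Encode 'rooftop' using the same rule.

Vowels shift forward by 6 and consonants shift forward by 9.
For rooftop: r(cons)+9=a, o(vowel)+6=u, o(vowel)+6=u, f(cons)+9=o, t(cons)+9=c, o(vowel)+6=u, p(cons)+9=y.

auuocuy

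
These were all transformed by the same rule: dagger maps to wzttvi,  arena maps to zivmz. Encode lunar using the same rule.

This is the alphabet-reversal cipher (Atbash): a becomes z, b becomes y, etc.
Applying it to lunar: l↔o, u↔f, n↔m, a↔z, r↔i.

ofmzi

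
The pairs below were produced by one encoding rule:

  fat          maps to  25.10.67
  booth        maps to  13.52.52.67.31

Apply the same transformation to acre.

The formula is n = 3×(alphabet index, a=1) + 7.
Applying it to acre: a=1→10, c=3→16, r=18→61, e=5→22.

10.16.61.22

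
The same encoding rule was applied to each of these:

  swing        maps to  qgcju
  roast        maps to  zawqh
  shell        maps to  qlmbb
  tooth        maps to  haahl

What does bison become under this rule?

ncqaj

s(18)→q(16) and w(22)→g(6) fit y≡17x+22 (mod 26); the inverse of 17 mod 26 is 23. This is an affine cipher: with a=0,…,z=25, each position x becomes (17x+22) mod 26.
On bison: b(1)→17·1+22≡13=n; i(8)→17·8+22≡2=c; s(18)→17·18+22≡16=q; o(14)→17·14+22≡0=a; n(13)→17·13+22≡9=j (all mod 26).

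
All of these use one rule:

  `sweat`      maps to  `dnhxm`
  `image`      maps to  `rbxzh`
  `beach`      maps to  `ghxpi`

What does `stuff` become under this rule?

dmvqq

Each letter's alphabet position (a=0..z=25) is mapped through 9·x+23 mod 26 — an affine cipher.
Applying it to stuff: s(18)→9·18+23≡3=d; t(19)→9·19+23≡12=m; u(20)→9·20+23≡21=v; f(5)→9·5+23≡16=q; f(5)→9·5+23≡16=q (all mod 26).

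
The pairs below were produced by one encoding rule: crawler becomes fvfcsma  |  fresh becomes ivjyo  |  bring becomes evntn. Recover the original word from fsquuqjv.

In crawler: c→f is +3, r→v is +4, a→f is +5, w→c is +6 — the shift increases by 1 each position. The shift increases by 1 at each position, starting from +3: 3, 4, 5, ….
Undoing it on fsquuqjv: f−3=c, s−4=o, q−5=l, u−6=o, u−7=n, q−8=i, j−9=a, v−10=l.

colonial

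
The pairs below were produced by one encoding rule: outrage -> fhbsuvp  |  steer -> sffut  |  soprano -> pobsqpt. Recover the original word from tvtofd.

census

The output letters match the input read backwards, each shifted +1: outrage reversed is egartuo. Read the word backwards and shift each letter +1.
Decoding tvtofd: shift back: t−1=s, v−1=u, t−1=s, o−1=n, f−1=e, d−1=c → susnec; then reverse → census.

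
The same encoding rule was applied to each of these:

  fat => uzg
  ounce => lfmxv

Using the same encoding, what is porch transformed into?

Each pair mirrors across the alphabet (f↔u, a↔z, t↔g): positions sum to 25. Letters are reflected about the middle of the alphabet (position → 25−position): Atbash.
For porch: p↔k, o↔l, r↔i, c↔x, h↔s.

klixs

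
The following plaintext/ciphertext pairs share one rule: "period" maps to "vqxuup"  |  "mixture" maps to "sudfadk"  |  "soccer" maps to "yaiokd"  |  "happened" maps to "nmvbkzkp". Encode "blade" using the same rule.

Shifts by position in period: pos 0: p→v (+6), pos 1: e→q (+12), pos 2: r→x (+6), pos 3: i→u (+12) — repeating every 2. A repeating key of period 2 is used — shifts +6, +12 over and over.
Applying it to blade: b+6=h, l+12=x, a+6=g, d+12=p, e+6=k.

hxgpk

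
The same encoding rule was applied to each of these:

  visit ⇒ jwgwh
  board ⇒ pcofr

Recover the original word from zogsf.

Compare letters: v→j is +14, i→w is +14, s→g is +14 — a constant shift. It's a constant shift of +14 (ROT14).
Undoing it on zogsf: z−14=l, o−14=a, g−14=s, s−14=e, f−14=r.

laser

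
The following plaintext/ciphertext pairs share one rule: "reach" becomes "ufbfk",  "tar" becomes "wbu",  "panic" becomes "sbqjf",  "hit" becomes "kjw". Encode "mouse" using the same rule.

Vowels shift forward by 1 and consonants shift forward by 3.
For mouse: m(cons)+3=p, o(vowel)+1=p, u(vowel)+1=v, s(cons)+3=v, e(vowel)+1=f.

ppvvf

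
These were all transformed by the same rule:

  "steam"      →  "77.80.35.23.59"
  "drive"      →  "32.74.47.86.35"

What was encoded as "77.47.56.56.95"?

Each letter becomes 3×(its alphabet position, a=1..z=26) + 20.
Undoing it on 77.47.56.56.95: 77→(77−20)÷3=19=s, 47→(47−20)÷3=9=i, 56→(56−20)÷3=12=l, 56→(56−20)÷3=12=l, 95→(95−20)÷3=25=y.

silly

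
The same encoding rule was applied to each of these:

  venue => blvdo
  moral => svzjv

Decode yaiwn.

stand

In venue: v→b is +6, e→l is +7, n→v is +8, u→d is +9 — the shift increases by 1 each position. Letter i (0-indexed) is shifted by i+6, so successive shifts are 6, 7, 8, ….
Reversing it on yaiwn: y−6=s, a−7=t, i−8=a, w−9=n, n−10=d.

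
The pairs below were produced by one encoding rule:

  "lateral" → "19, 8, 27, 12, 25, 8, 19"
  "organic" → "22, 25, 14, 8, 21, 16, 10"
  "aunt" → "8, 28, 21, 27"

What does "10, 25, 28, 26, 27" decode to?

Each letter is replaced by its alphabet position (a=1..z=26) + 7.
Reversing it on 10, 25, 28, 26, 27: 10→(10−7)÷1=3=c, 25→(25−7)÷1=18=r, 28→(28−7)÷1=21=u, 26→(26−7)÷1=19=s, 27→(27−7)÷1=20=t.

crust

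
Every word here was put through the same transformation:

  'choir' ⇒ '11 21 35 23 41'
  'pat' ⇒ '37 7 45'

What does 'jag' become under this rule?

The formula is n = 2×(alphabet index, a=1) + 5.
Applying it to jag: j=10→25, a=1→7, g=7→19.

25 7 19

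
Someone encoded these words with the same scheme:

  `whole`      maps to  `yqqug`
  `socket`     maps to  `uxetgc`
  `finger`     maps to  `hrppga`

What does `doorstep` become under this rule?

Shifts by position in whole: pos 0: w→y (+2), pos 1: h→q (+9), pos 2: o→q (+2), pos 3: l→u (+9) — repeating every 2. The shifts repeat in a cycle of length 2: positions 0,1,… shift by +2, +9, then the pattern repeats.
On doorstep: d+2=f, o+9=x, o+2=q, r+9=a, s+2=u, t+9=c, e+2=g, p+9=y.

fxqaucgy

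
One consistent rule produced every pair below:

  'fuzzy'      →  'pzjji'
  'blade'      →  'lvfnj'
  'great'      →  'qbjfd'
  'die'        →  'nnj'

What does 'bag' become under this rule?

Vowels shift forward by 5 and consonants shift forward by 10.
For bag: b(cons)+10=l, a(vowel)+5=f, g(cons)+10=q.

lfq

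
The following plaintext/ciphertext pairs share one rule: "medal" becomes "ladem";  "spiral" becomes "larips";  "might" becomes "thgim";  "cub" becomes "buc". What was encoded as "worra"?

arrow

The output letters match the input read backwards: medal reversed is ladem. It's just the letters in reverse order.
Undoing it on worra: then reverse → arrow.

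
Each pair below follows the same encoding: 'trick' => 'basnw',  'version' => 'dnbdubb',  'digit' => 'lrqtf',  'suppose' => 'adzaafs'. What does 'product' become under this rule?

xayogph

In trick: t→b is +8, r→a is +9, i→s is +10, c→n is +11 — the shift increases by 1 each position. Each letter shifts forward by (position + 8), i.e. 8, 9, 10, … — the shift grows by one for each successive letter.
On product: p+8=x, r+9=a, o+10=y, d+11=o, u+12=g, c+13=p, t+14=h.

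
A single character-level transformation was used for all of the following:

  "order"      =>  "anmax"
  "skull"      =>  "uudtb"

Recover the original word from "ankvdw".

number

The output letters match the input read backwards, each shifted +9: order reversed is redro. The word is reversed, then every letter is shifted forward by 9.
Decoding ankvdw: shift back: a−9=r, n−9=e, k−9=b, v−9=m, d−9=u, w−9=n → rebmun; then reverse → number.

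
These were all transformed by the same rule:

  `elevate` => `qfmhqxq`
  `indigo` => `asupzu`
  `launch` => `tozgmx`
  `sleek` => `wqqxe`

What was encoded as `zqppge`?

sudden

The output letters match the input read backwards, each shifted +12: elevate reversed is etavele. The word is reversed, then every letter is shifted forward by 12.
Decoding zqppge: shift back: z−12=n, q−12=e, p−12=d, p−12=d, g−12=u, e−12=s → neddus; then reverse → sudden.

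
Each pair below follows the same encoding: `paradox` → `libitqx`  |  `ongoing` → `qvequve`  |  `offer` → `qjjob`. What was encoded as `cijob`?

wafer

p(15)→l(11) and a(0)→i(8) fit y≡21x+8 (mod 26); the inverse of 21 mod 26 is 5. Treating letters as 0–25, the rule is x ↦ 21x + 8 (mod 26).
Undoing it on cijob: c(2)→5·(2−8)≡22=w; i(8)→5·(8−8)≡0=a; j(9)→5·(9−8)≡5=f; o(14)→5·(14−8)≡4=e; b(1)→5·(1−8)≡17=r (all mod 26).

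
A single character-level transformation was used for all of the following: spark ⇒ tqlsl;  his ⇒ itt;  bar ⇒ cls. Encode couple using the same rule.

The rule splits by letter class: vowels +11, consonants +1.
On couple: c(cons)+1=d, o(vowel)+11=z, u(vowel)+11=f, p(cons)+1=q, l(cons)+1=m, e(vowel)+11=p.

dzfqmp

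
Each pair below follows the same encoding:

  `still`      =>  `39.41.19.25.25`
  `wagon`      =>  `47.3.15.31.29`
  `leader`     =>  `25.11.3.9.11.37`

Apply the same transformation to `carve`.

s(#19)→39 and t(#20)→41: differences scale by 2, so n = 2·pos + 1. The formula is n = 2×(alphabet index, a=1) + 1.
On carve: c=3→7, a=1→3, r=18→37, v=22→45, e=5→11.

7.3.37.45.11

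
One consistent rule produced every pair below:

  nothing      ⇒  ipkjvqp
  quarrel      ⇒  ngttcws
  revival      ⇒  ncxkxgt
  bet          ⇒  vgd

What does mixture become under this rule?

gtwvzko

The output letters match the input read backwards, each shifted +2: nothing reversed is gnihton. Read the word backwards and shift each letter +2.
On mixture: reverse → erutxim; then shift: e+2=g, r+2=t, u+2=w, t+2=v, x+2=z, i+2=k, m+2=o.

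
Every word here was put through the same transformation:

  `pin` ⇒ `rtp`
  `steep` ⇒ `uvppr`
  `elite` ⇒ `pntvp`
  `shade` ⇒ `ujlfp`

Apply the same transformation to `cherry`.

The shift depends on letter class: consonant p→r is +2, but vowel i→t is +11. The rule splits by letter class: vowels +11, consonants +2.
On cherry: c(cons)+2=e, h(cons)+2=j, e(vowel)+11=p, r(cons)+2=t, r(cons)+2=t, y(cons)+2=a.

ejptta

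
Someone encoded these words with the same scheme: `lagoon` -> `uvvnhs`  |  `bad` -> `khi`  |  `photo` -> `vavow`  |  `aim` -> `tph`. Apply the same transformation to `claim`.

tphsj

The word is reversed, then every letter is shifted forward by 7.
Applying it to claim: reverse → mialc; then shift: m+7=t, i+7=p, a+7=h, l+7=s, c+7=j.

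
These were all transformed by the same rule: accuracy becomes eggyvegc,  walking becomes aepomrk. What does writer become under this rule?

avmxiv

Compare letters: a→e is +4, c→g is +4, c→g is +4 — a constant shift. It's a constant shift of +4 (ROT4).
For writer: w+4=a, r+4=v, i+4=m, t+4=x, e+4=i, r+4=v.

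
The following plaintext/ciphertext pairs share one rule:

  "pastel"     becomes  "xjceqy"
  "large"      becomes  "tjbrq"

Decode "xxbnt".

Each letter shifts forward by (position + 8), i.e. 8, 9, 10, … — the shift grows by one for each successive letter.
Reversing it on xxbnt: x−8=p, x−9=o, b−10=r, n−11=c, t−12=h.

porch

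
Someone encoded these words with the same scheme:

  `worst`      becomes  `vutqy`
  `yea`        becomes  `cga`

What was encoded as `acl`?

jay

The output letters match the input read backwards, each shifted +2: worst reversed is tsrow. Read the word backwards and shift each letter +2.
Undoing it on acl: shift back: a−2=y, c−2=a, l−2=j → yaj; then reverse → jay.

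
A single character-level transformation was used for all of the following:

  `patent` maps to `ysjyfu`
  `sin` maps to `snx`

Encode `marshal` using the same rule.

The output letters match the input read backwards, each shifted +5: patent reversed is tnetap. Two steps: reverse the string, then apply a Caesar shift of +5.
Applying it to marshal: reverse → lahsram; then shift: l+5=q, a+5=f, h+5=m, s+5=x, r+5=w, a+5=f, m+5=r.

qfmxwfr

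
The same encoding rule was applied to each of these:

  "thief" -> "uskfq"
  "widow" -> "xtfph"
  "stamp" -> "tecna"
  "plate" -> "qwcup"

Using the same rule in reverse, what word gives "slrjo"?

rapid

Shifts by position in thief: pos 0: t→u (+1), pos 1: h→s (+11), pos 2: i→k (+2), pos 3: e→f (+1), pos 4: f→q (+11) — repeating every 3. It's a Vigenère-style cipher with numeric key [1,11,2]: position i shifts by key[i mod 3].
Reversing it on slrjo: s−1=r, l−11=a, r−2=p, j−1=i, o−11=d.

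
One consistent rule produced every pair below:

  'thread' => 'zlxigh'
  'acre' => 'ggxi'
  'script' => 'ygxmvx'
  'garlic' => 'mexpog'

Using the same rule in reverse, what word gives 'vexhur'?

It's a Vigenère-style cipher with numeric key [6,4]: position i shifts by key[i mod 2].
Undoing it on vexhur: v−6=p, e−4=a, x−6=r, h−4=d, u−6=o, r−4=n.

pardon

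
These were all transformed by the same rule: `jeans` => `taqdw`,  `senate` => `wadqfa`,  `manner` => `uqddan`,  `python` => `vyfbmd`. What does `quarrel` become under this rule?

j(9)→t(19) and e(4)→a(0) fit y≡9x+16 (mod 26); the inverse of 9 mod 26 is 3. Each letter's alphabet position (a=0..z=25) is mapped through 9·x+16 mod 26 — an affine cipher.
Applying it to quarrel: q(16)→9·16+16≡4=e; u(20)→9·20+16≡14=o; a(0)→9·0+16≡16=q; r(17)→9·17+16≡13=n; r(17)→9·17+16≡13=n; e(4)→9·4+16≡0=a; l(11)→9·11+16≡11=l (all mod 26).

eoqnnal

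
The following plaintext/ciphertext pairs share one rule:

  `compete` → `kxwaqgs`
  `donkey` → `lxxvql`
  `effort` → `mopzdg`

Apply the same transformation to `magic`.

ujqto

In compete: c→k is +8, o→x is +9, m→w is +10, p→a is +11 — the shift increases by 1 each position. The shift increases by 1 at each position, starting from +8: 8, 9, 10, ….
For magic: m+8=u, a+9=j, g+10=q, i+11=t, c+12=o.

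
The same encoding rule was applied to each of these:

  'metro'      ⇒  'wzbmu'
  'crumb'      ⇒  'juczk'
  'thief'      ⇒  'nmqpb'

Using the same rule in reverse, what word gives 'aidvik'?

The output letters match the input read backwards, each shifted +8: metro reversed is ortem. Read the word backwards and shift each letter +8.
Reversing it on aidvik: shift back: a−8=s, i−8=a, d−8=v, v−8=n, i−8=a, k−8=c → savnac; then reverse → canvas.

canvas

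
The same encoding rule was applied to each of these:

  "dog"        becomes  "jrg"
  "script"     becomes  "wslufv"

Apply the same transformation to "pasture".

huxwvds

The output letters match the input read backwards, each shifted +3: dog reversed is god. Two steps: reverse the string, then apply a Caesar shift of +3.
Applying it to pasture: reverse → erutsap; then shift: e+3=h, r+3=u, u+3=x, t+3=w, s+3=v, a+3=d, p+3=s.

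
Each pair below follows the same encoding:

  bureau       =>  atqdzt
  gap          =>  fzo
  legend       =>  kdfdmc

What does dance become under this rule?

This is a Caesar cipher with shift 25.
Applying it to dance: d+25=c, a+25=z, n+25=m, c+25=b, e+25=d.

czmbd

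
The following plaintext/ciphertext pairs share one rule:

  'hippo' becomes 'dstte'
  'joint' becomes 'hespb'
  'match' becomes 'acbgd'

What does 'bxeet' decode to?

Treating letters as 0–25, the rule is x ↦ 15x + 2 (mod 26).
Reversing it on bxeet: b(1)→7·(1−2)≡19=t; x(23)→7·(23−2)≡17=r; e(4)→7·(4−2)≡14=o; e(4)→7·(4−2)≡14=o; t(19)→7·(19−2)≡15=p (all mod 26).

troop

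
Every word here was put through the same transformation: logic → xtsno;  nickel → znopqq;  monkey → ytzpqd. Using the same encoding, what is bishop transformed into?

It's a Vigenère-style cipher with numeric key [12,5]: position i shifts by key[i mod 2].
On bishop: b+12=n, i+5=n, s+12=e, h+5=m, o+12=a, p+5=u.

nnemau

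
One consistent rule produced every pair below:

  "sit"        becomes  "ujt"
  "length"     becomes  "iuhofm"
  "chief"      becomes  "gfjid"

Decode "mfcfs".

rebel

The output letters match the input read backwards, each shifted +1: sit reversed is tis. The word is reversed, then every letter is shifted forward by 1.
Undoing it on mfcfs: shift back: m−1=l, f−1=e, c−1=b, f−1=e, s−1=r → leber; then reverse → rebel.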